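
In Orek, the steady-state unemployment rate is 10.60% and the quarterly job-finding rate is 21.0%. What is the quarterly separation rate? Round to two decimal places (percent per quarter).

From u* = s/(s+f): s = u·f/(1−u).
s = 0.1060 × 21.0 / (1 − 0.1060) = 2.2260 / 0.8940 ≈ 2.49% per quarter.

Separation rate ≈ 2.49% per quarter.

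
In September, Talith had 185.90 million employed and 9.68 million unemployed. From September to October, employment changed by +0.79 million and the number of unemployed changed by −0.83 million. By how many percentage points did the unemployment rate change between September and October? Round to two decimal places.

The unemployment rate changed by −0.42 percentage points.

September: labor force = 185.90 + 9.68 = 195.58; u = 9.68/195.58 = 4.95%.
October: labor force = 186.69 + 8.85 = 195.54; u = 8.85/195.54 = 4.53%.
Change = 4.53% − 4.95% = −0.42 pp.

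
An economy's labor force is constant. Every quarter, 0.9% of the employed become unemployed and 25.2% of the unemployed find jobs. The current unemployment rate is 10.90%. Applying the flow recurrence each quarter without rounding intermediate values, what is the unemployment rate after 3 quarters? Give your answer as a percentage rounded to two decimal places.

Unemployment rate after three quarters ≈ 6.46%.

With a fixed labor force, u_{t+1} = u_t + s·(1−u_t) − f·u_t = u_t·(1−s−f) + s.
Here 1−s−f = 0.739 and s = 0.009.
u_1 = 0.109000 × 0.739 + 0.009 = 0.089551.
u_2 = 0.089551 × 0.739 + 0.009 = 0.075178.
u_3 = 0.075178 × 0.739 + 0.009 = 0.064557.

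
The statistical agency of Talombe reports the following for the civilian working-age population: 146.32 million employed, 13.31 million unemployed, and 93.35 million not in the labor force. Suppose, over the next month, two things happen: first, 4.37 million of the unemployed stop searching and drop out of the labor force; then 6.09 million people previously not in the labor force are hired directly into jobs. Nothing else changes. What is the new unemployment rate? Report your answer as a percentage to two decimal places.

Initially, labor force = 146.32 + 13.31 = 159.63 million, so u = 13.31/159.63 = 8.34%.
After the first change, unemployed and labor force both fall by 4.37 → E = 146.32, U = 8.94, labor force = 155.26 million.
After the second change, employed and labor force both rise by 6.09; unemployed unchanged → E = 152.41, U = 8.94, labor force = 161.35 million.
New unemployment rate = 8.94 / 161.35 = 5.54%.

New unemployment rate ≈ 5.54%.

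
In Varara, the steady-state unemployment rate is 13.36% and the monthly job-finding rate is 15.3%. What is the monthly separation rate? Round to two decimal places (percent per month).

From u* = s/(s+f): s = u·f/(1−u).
s = 0.1336 × 15.3 / (1 − 0.1336) = 2.0441 / 0.8664 ≈ 2.36% per month.

Separation rate ≈ 2.36% per month.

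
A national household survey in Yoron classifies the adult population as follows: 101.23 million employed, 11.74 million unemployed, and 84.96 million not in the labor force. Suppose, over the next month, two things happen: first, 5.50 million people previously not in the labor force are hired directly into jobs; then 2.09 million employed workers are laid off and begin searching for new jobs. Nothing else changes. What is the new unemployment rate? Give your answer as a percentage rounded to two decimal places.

New unemployment rate ≈ 11.67%.

Initially, labor force = 101.23 + 11.74 = 112.97 million, so u = 11.74/112.97 = 10.39%.
After the first change, employed and labor force both rise by 5.50; unemployed unchanged → E = 106.73, U = 11.74, labor force = 118.47 million.
After the second change, employed falls and unemployed rises by 2.09; labor force unchanged → E = 104.64, U = 13.83, labor force = 118.47 million.
New unemployment rate = 13.83 / 118.47 = 11.67%.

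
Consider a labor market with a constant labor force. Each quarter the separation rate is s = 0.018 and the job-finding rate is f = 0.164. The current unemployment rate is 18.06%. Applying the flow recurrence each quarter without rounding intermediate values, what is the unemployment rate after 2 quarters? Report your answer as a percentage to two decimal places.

Unemployment rate after two quarters ≈ 15.36%.

With a fixed labor force, u_{t+1} = u_t + s·(1−u_t) − f·u_t = u_t·(1−s−f) + s.
Here 1−s−f = 0.818 and s = 0.018.
u_1 = 0.180600 × 0.818 + 0.018 = 0.165731.
u_2 = 0.165731 × 0.818 + 0.018 = 0.153568.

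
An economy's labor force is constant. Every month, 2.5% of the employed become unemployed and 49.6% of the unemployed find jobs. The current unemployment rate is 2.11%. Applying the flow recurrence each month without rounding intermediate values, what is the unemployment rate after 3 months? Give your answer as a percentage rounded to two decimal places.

Unemployment rate after three months ≈ 4.50%.

With a fixed labor force, u_{t+1} = u_t + s·(1−u_t) − f·u_t = u_t·(1−s−f) + s.
Here 1−s−f = 0.479 and s = 0.025.
u_1 = 0.021100 × 0.479 + 0.025 = 0.035107.
u_2 = 0.035107 × 0.479 + 0.025 = 0.041816.
u_3 = 0.041816 × 0.479 + 0.025 = 0.045030.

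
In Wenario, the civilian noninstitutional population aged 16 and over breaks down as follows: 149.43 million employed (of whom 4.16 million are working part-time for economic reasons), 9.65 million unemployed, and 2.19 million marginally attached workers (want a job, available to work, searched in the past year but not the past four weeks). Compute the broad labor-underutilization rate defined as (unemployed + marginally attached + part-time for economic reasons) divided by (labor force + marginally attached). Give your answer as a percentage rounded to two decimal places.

Broad underutilization rate ≈ 9.92%.

Labor force = 149.43 + 9.65 = 159.08 million.
Numerator = 9.65 + 2.19 + 4.16 = 16.00 million.
Denominator = 159.08 + 2.19 = 161.27 million.
Broad rate = 16.00 / 161.27 = 9.92%.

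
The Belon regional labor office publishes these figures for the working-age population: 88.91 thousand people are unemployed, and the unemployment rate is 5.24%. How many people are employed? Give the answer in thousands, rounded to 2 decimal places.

Labor force = U / u = 88.91 / 0.0524 ≈ 1,696.76 thousand.
Employed = labor force − unemployed = 1,696.76 − 88.91 = 1,607.85 thousand.

About 1,607.85 thousand are employed.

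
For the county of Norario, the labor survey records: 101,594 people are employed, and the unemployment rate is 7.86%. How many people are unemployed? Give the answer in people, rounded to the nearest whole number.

Let U be the number unemployed. The labor force is E + U, and U/(E+U) = 0.0786.
So U = 0.0786 × 101,594 / (1 − 0.0786) = 7985.29 / 0.9214 ≈ 8,666.

About 8,666 are unemployed.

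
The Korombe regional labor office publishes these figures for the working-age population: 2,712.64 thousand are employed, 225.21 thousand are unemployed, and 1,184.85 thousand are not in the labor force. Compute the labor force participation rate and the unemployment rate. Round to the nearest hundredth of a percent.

Labor force = employed + unemployed = 2,712.64 + 225.21 = 2,937.85 thousand.
Working-age population = 2,937.85 + 1,184.85 = 4,122.70 thousand.
Unemployment rate = 225.21 / 2,937.85 = 7.67%.
Labor force participation rate = 2,937.85 / 4,122.70 = 71.26%.

Labor force participation rate ≈ 71.26%; unemployment rate ≈ 7.67%.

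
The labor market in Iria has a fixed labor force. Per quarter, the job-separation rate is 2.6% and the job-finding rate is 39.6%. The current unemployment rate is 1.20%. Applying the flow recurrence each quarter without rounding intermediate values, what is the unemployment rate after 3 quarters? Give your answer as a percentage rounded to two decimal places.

With a fixed labor force, u_{t+1} = u_t + s·(1−u_t) − f·u_t = u_t·(1−s−f) + s.
Here 1−s−f = 0.578 and s = 0.026.
u_1 = 0.012000 × 0.578 + 0.026 = 0.032936.
u_2 = 0.032936 × 0.578 + 0.026 = 0.045037.
u_3 = 0.045037 × 0.578 + 0.026 = 0.052031.

Unemployment rate after three quarters ≈ 5.20%.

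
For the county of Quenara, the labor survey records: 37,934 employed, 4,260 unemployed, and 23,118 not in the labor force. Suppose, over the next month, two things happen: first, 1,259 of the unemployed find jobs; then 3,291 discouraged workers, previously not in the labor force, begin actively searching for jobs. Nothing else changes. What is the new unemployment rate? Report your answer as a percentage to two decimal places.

Initially, labor force = 37,934 + 4,260 = 42,194, so u = 4,260/42,194 = 10.10%.
After the first change, unemployed falls and employed rises by 1,259; labor force unchanged → E = 39,193, U = 3,001, labor force = 42,194.
After the second change, unemployed and labor force both rise by 3,291 → E = 39,193, U = 6,292, labor force = 45,485.
New unemployment rate = 6,292 / 45,485 = 13.83%.

New unemployment rate ≈ 13.83%.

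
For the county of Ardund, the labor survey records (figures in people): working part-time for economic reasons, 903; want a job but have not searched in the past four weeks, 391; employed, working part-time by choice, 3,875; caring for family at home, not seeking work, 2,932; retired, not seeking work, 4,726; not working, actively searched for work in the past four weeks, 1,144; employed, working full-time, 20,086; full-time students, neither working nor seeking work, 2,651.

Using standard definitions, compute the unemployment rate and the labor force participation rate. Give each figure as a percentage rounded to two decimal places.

Unemployment rate ≈ 4.40%; labor force participation rate ≈ 70.85%.

Employed = 903 + 3,875 + 20,086 = 24,864 (anyone who worked, including part-time for economic reasons, counts as employed).
Unemployed = 1,144.
Labor force = 24,864 + 1,144 = 26,008.
Not in labor force = 391 + 2,932 + 4,726 + 2,651 = 10,700 (those not working and not actively searching are outside the labor force — including those who want a job but have given up searching).
Civilian working-age population = 26,008 + 10,700 = 36,708.
Unemployment rate = 1,144 / 26,008 = 4.40%.
Labor force participation rate = 26,008 / 36,708 = 70.85%.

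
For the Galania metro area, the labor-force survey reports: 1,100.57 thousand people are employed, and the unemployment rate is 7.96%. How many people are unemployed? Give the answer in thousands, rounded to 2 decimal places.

About 95.18 thousand are unemployed.

Let U be the number unemployed. The labor force is E + U, and U/(E+U) = 0.0796.
So U = 0.0796 × 1,100.57 / (1 − 0.0796) = 87.6054 / 0.9204 ≈ 95.18 thousand.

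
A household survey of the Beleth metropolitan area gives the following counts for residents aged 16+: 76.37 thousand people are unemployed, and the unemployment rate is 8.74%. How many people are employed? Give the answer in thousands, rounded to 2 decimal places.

About 797.43 thousand are employed.

Labor force = U / u = 76.37 / 0.0874 ≈ 873.80 thousand.
Employed = labor force − unemployed = 873.80 − 76.37 = 797.43 thousand.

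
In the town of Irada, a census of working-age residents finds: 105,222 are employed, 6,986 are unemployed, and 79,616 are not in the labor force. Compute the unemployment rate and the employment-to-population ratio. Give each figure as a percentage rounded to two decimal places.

Labor force = employed + unemployed = 105,222 + 6,986 = 112,208.
Working-age population = 112,208 + 79,616 = 191,824.
Unemployment rate = 6,986 / 112,208 = 6.23%.
Employment-population ratio = 105,222 / 191,824 = 54.85%.

Unemployment rate ≈ 6.23%; employment-population ratio ≈ 54.85%.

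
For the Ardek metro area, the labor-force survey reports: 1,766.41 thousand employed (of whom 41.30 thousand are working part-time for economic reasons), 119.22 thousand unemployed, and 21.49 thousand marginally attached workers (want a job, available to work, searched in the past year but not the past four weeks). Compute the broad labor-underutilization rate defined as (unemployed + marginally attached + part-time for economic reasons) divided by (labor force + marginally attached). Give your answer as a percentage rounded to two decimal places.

Labor force = 1,766.41 + 119.22 = 1,885.63 thousand.
Numerator = 119.22 + 21.49 + 41.30 = 182.01 thousand.
Denominator = 1,885.63 + 21.49 = 1,907.12 thousand.
Broad rate = 182.01 / 1,907.12 = 9.54%.

Broad underutilization rate ≈ 9.54%.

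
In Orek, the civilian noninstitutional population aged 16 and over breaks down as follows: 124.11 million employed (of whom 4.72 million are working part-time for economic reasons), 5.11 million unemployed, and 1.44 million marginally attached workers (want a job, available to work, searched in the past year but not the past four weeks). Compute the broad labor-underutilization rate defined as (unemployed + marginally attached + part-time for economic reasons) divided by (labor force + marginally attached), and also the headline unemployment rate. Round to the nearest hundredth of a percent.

Labor force = 124.11 + 5.11 = 129.22 million.
Numerator = 5.11 + 1.44 + 4.72 = 11.27 million.
Denominator = 129.22 + 1.44 = 130.66 million.
Broad rate = 11.27 / 130.66 = 8.63%.
Headline unemployment rate = 5.11 / 129.22 = 3.95%.

Broad underutilization rate ≈ 8.63%; headline unemployment rate ≈ 3.95%.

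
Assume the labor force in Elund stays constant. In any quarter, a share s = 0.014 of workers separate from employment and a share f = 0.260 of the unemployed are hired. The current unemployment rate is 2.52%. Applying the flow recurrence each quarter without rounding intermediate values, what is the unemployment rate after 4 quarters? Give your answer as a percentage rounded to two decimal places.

With a fixed labor force, u_{t+1} = u_t + s·(1−u_t) − f·u_t = u_t·(1−s−f) + s.
Here 1−s−f = 0.726 and s = 0.014.
u_1 = 0.025200 × 0.726 + 0.014 = 0.032295.
u_2 = 0.032295 × 0.726 + 0.014 = 0.037446.
u_3 = 0.037446 × 0.726 + 0.014 = 0.041186.
u_4 = 0.041186 × 0.726 + 0.014 = 0.043901.

Unemployment rate after four quarters ≈ 4.39%.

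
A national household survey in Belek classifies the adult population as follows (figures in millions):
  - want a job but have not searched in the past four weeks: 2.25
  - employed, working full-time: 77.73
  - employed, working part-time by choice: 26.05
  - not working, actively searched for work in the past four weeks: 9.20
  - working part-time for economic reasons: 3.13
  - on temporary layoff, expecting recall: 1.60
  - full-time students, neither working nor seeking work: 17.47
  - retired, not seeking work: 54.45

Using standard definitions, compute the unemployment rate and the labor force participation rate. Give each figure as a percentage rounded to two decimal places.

Employed = 77.73 + 26.05 + 3.13 = 106.91 million (anyone who worked, including part-time for economic reasons, counts as employed).
Unemployed = 9.20 + 1.60 = 10.80 million (jobless and actively searching, or on temporary layoff).
Labor force = 106.91 + 10.80 = 117.71 million.
Not in labor force = 2.25 + 17.47 + 54.45 = 74.17 million (those not working and not actively searching are outside the labor force — including those who want a job but have given up searching).
Civilian working-age population = 117.71 + 74.17 = 191.88 million.
Unemployment rate = 10.80 / 117.71 = 9.18%.
Labor force participation rate = 117.71 / 191.88 = 61.35%.

Unemployment rate ≈ 9.18%; labor force participation rate ≈ 61.35%.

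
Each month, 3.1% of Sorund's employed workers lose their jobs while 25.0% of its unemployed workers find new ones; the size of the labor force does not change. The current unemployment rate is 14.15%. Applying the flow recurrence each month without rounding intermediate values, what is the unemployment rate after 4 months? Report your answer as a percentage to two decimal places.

Unemployment rate after four months ≈ 11.87%.

With a fixed labor force, u_{t+1} = u_t + s·(1−u_t) − f·u_t = u_t·(1−s−f) + s.
Here 1−s−f = 0.719 and s = 0.031.
u_1 = 0.141500 × 0.719 + 0.031 = 0.132738.
u_2 = 0.132738 × 0.719 + 0.031 = 0.126439.
u_3 = 0.126439 × 0.719 + 0.031 = 0.121910.
u_4 = 0.121910 × 0.719 + 0.031 = 0.118653.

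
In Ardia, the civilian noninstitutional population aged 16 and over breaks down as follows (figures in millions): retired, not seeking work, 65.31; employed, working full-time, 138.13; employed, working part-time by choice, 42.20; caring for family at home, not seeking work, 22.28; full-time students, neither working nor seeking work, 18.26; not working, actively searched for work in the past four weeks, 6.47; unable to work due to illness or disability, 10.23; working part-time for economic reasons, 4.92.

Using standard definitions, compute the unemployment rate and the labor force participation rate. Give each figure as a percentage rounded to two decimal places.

Unemployment rate ≈ 3.37%; labor force participation rate ≈ 62.29%.

Employed = 138.13 + 42.20 + 4.92 = 185.25 million (anyone who worked, including part-time for economic reasons, counts as employed).
Unemployed = 6.47 million.
Labor force = 185.25 + 6.47 = 191.72 million.
Not in labor force = 65.31 + 22.28 + 18.26 + 10.23 = 116.08 million (those not working and not actively searching are outside the labor force).
Civilian working-age population = 191.72 + 116.08 = 307.80 million.
Unemployment rate = 6.47 / 191.72 = 3.37%.
Labor force participation rate = 191.72 / 307.80 = 62.29%.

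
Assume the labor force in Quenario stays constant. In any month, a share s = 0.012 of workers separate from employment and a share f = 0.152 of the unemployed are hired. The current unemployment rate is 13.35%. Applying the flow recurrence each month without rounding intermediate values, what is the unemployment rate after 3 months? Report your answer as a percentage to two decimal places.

Unemployment rate after three months ≈ 10.84%.

With a fixed labor force, u_{t+1} = u_t + s·(1−u_t) − f·u_t = u_t·(1−s−f) + s.
Here 1−s−f = 0.836 and s = 0.012.
u_1 = 0.133500 × 0.836 + 0.012 = 0.123606.
u_2 = 0.123606 × 0.836 + 0.012 = 0.115335.
u_3 = 0.115335 × 0.836 + 0.012 = 0.108420.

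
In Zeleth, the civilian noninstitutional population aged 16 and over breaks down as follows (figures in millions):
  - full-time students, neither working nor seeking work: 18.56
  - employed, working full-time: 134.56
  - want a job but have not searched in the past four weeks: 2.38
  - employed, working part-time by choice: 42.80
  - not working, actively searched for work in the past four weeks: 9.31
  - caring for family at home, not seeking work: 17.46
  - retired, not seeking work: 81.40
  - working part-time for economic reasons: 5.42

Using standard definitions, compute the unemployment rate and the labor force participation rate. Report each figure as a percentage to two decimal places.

Employed = 134.56 + 42.80 + 5.42 = 182.78 million (anyone who worked, including part-time for economic reasons, counts as employed).
Unemployed = 9.31 million.
Labor force = 182.78 + 9.31 = 192.09 million.
Not in labor force = 18.56 + 2.38 + 17.46 + 81.40 = 119.80 million (those not working and not actively searching are outside the labor force — including those who want a job but have given up searching).
Civilian working-age population = 192.09 + 119.80 = 311.89 million.
Unemployment rate = 9.31 / 192.09 = 4.85%.
Labor force participation rate = 192.09 / 311.89 = 61.59%.

Unemployment rate ≈ 4.85%; labor force participation rate ≈ 61.59%.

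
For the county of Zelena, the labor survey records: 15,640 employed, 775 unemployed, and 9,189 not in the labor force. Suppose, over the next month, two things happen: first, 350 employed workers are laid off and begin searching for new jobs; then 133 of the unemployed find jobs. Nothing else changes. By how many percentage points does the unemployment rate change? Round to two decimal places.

Initially, labor force = 15,640 + 775 = 16,415, so u = 775/16,415 = 4.72%.
After the first change, employed falls and unemployed rises by 350; labor force unchanged → E = 15,290, U = 1,125, labor force = 16,415.
After the second change, unemployed falls and employed rises by 133; labor force unchanged → E = 15,423, U = 992, labor force = 16,415.
New unemployment rate = 992 / 16,415 = 6.04%.
Change = 6.04% − 4.72% = +1.32 percentage points.

The unemployment rate changes by +1.32 percentage points.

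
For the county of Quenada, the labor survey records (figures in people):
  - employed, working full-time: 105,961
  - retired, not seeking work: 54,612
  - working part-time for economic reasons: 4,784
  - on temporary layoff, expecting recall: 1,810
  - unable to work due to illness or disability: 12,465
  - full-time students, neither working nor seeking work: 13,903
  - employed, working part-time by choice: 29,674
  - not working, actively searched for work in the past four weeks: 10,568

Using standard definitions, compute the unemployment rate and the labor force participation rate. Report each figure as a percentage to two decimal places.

Unemployment rate ≈ 8.10%; labor force participation rate ≈ 65.36%.

Employed = 105,961 + 4,784 + 29,674 = 140,419 (anyone who worked, including part-time for economic reasons, counts as employed).
Unemployed = 1,810 + 10,568 = 12,378 (jobless and actively searching, or on temporary layoff).
Labor force = 140,419 + 12,378 = 152,797.
Not in labor force = 54,612 + 12,465 + 13,903 = 80,980 (those not working and not actively searching are outside the labor force).
Civilian working-age population = 152,797 + 80,980 = 233,777.
Unemployment rate = 12,378 / 152,797 = 8.10%.
Labor force participation rate = 152,797 / 233,777 = 65.36%.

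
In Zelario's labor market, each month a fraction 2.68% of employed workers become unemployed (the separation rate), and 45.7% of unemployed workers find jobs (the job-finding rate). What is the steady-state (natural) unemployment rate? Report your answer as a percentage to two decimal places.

Steady-state unemployment rate ≈ 5.54%.

At steady state the flows balance: s·E = f·U, so U/(E+U) = s/(s+f).
u* = 2.68 / (2.68 + 45.7) = 2.68 / 48.38 = 5.54%.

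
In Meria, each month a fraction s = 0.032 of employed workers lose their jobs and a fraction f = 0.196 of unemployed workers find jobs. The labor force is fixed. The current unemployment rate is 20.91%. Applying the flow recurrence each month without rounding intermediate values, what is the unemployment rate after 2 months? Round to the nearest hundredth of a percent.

Unemployment rate after two months ≈ 18.13%.

With a fixed labor force, u_{t+1} = u_t + s·(1−u_t) − f·u_t = u_t·(1−s−f) + s.
Here 1−s−f = 0.772 and s = 0.032.
u_1 = 0.209100 × 0.772 + 0.032 = 0.193425.
u_2 = 0.193425 × 0.772 + 0.032 = 0.181324.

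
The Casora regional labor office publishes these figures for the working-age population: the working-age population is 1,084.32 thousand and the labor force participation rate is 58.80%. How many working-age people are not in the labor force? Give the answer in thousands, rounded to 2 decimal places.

About 446.74 thousand are not in the labor force.

Share not in the labor force = 1 − 0.5880 = 0.4120.
Not in labor force = 0.4120 × 1,084.32 ≈ 446.74 thousand.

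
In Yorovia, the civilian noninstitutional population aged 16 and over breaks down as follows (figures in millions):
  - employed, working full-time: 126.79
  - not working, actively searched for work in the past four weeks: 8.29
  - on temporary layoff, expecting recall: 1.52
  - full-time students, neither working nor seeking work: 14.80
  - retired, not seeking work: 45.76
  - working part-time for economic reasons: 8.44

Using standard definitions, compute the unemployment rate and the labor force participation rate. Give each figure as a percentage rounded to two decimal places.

Employed = 126.79 + 8.44 = 135.23 million (anyone who worked, including part-time for economic reasons, counts as employed).
Unemployed = 8.29 + 1.52 = 9.81 million (jobless and actively searching, or on temporary layoff).
Labor force = 135.23 + 9.81 = 145.04 million.
Not in labor force = 14.80 + 45.76 = 60.56 million (those not working and not actively searching are outside the labor force).
Civilian working-age population = 145.04 + 60.56 = 205.60 million.
Unemployment rate = 9.81 / 145.04 = 6.76%.
Labor force participation rate = 145.04 / 205.60 = 70.54%.

Unemployment rate ≈ 6.76%; labor force participation rate ≈ 70.54%.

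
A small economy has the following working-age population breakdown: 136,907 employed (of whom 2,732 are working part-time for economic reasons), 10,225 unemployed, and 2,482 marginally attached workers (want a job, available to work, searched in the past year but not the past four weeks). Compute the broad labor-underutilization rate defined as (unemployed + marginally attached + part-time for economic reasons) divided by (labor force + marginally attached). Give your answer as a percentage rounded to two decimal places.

Labor force = 136,907 + 10,225 = 147,132.
Numerator = 10,225 + 2,482 + 2,732 = 15,439.
Denominator = 147,132 + 2,482 = 149,614.
Broad rate = 15,439 / 149,614 = 10.32%.

Broad underutilization rate ≈ 10.32%.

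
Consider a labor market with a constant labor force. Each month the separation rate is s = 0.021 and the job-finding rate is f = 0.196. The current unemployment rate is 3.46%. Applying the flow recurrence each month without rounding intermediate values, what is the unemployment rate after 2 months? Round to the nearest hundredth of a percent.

Unemployment rate after two months ≈ 5.87%.

With a fixed labor force, u_{t+1} = u_t + s·(1−u_t) − f·u_t = u_t·(1−s−f) + s.
Here 1−s−f = 0.783 and s = 0.021.
u_1 = 0.034600 × 0.783 + 0.021 = 0.048092.
u_2 = 0.048092 × 0.783 + 0.021 = 0.058656.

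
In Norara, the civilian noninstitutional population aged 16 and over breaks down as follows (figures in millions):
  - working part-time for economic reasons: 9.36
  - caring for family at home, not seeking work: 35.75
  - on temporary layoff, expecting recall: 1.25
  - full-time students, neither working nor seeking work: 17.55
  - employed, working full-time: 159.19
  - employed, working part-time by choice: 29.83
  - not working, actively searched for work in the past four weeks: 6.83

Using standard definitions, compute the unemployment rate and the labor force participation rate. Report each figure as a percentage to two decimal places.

Employed = 9.36 + 159.19 + 29.83 = 198.38 million (anyone who worked, including part-time for economic reasons, counts as employed).
Unemployed = 1.25 + 6.83 = 8.08 million (jobless and actively searching, or on temporary layoff).
Labor force = 198.38 + 8.08 = 206.46 million.
Not in labor force = 35.75 + 17.55 = 53.30 million (those not working and not actively searching are outside the labor force).
Civilian working-age population = 206.46 + 53.30 = 259.76 million.
Unemployment rate = 8.08 / 206.46 = 3.91%.
Labor force participation rate = 206.46 / 259.76 = 79.48%.

Unemployment rate ≈ 3.91%; labor force participation rate ≈ 79.48%.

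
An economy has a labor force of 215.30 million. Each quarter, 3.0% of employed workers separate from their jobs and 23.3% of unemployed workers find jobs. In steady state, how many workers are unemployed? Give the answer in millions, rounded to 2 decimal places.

About 24.56 million are unemployed in steady state.

Steady-state unemployment rate u* = s/(s+f) = 3.0/(3.0+23.3) = 0.114068.
Unemployed = u* × labor force = 0.114068 × 215.30 ≈ 24.56 million.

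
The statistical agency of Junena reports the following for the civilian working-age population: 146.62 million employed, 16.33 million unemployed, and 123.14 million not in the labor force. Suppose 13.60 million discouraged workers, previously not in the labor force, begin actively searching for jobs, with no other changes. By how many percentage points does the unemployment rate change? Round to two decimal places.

The unemployment rate changes by +6.93 percentage points.

Initially, labor force = 146.62 + 16.33 = 162.95 million, so u = 16.33/162.95 = 10.02%.
After the change, unemployed and labor force both rise by 13.60 → E = 146.62, U = 29.93, labor force = 176.55 million.
New unemployment rate = 29.93 / 176.55 = 16.95%.
Change = 16.95% − 10.02% = +6.93 percentage points.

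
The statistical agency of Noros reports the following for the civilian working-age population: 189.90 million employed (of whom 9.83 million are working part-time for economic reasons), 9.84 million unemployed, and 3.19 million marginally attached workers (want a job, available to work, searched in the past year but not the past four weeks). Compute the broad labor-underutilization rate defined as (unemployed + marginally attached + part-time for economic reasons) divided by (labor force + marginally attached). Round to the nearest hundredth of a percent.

Broad underutilization rate ≈ 11.26%.

Labor force = 189.90 + 9.84 = 199.74 million.
Numerator = 9.84 + 3.19 + 9.83 = 22.86 million.
Denominator = 199.74 + 3.19 = 202.93 million.
Broad rate = 22.86 / 202.93 = 11.26%.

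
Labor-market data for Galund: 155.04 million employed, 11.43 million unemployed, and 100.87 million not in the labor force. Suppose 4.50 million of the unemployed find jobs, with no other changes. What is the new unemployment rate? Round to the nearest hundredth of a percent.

Initially, labor force = 155.04 + 11.43 = 166.47 million, so u = 11.43/166.47 = 6.87%.
After the change, unemployed falls and employed rises by 4.50; labor force unchanged → E = 159.54, U = 6.93, labor force = 166.47 million.
New unemployment rate = 6.93 / 166.47 = 4.16%.

New unemployment rate ≈ 4.16%.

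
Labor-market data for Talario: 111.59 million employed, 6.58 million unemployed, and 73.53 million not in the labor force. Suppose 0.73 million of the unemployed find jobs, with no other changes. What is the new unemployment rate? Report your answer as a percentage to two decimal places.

New unemployment rate ≈ 4.95%.

Initially, labor force = 111.59 + 6.58 = 118.17 million, so u = 6.58/118.17 = 5.57%.
After the change, unemployed falls and employed rises by 0.73; labor force unchanged → E = 112.32, U = 5.85, labor force = 118.17 million.
New unemployment rate = 5.85 / 118.17 = 4.95%.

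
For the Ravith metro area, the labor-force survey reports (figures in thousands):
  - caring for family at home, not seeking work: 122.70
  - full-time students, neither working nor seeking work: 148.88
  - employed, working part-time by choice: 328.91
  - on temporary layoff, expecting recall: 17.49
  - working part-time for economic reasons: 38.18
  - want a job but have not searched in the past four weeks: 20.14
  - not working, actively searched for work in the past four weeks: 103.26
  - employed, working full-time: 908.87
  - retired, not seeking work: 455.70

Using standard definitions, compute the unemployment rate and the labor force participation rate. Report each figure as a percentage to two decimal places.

Employed = 328.91 + 38.18 + 908.87 = 1,275.96 thousand (anyone who worked, including part-time for economic reasons, counts as employed).
Unemployed = 17.49 + 103.26 = 120.75 thousand (jobless and actively searching, or on temporary layoff).
Labor force = 1,275.96 + 120.75 = 1,396.71 thousand.
Not in labor force = 122.70 + 148.88 + 20.14 + 455.70 = 747.42 thousand (those not working and not actively searching are outside the labor force — including those who want a job but have given up searching).
Civilian working-age population = 1,396.71 + 747.42 = 2,144.13 thousand.
Unemployment rate = 120.75 / 1,396.71 = 8.65%.
Labor force participation rate = 1,396.71 / 2,144.13 = 65.14%.

Unemployment rate ≈ 8.65%; labor force participation rate ≈ 65.14%.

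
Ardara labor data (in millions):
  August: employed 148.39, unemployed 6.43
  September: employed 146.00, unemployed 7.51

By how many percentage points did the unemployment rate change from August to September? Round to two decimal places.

The unemployment rate changed by +0.74 percentage points.

August: labor force = 148.39 + 6.43 = 154.82; u = 6.43/154.82 = 4.15%.
September: labor force = 146.00 + 7.51 = 153.51; u = 7.51/153.51 = 4.89%.
Change = 4.89% − 4.15% = +0.74 pp.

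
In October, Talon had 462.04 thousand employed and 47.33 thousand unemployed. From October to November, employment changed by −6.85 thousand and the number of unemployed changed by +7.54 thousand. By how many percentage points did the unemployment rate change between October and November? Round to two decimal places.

The unemployment rate changed by +1.47 percentage points.

October: labor force = 462.04 + 47.33 = 509.37; u = 47.33/509.37 = 9.29%.
November: labor force = 455.19 + 54.87 = 510.06; u = 54.87/510.06 = 10.76%.
Change = 10.76% − 9.29% = +1.47 pp.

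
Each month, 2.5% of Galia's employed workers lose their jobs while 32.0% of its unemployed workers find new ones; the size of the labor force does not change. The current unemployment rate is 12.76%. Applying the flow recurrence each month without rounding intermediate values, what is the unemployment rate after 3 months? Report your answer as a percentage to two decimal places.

Unemployment rate after three months ≈ 8.80%.

With a fixed labor force, u_{t+1} = u_t + s·(1−u_t) − f·u_t = u_t·(1−s−f) + s.
Here 1−s−f = 0.655 and s = 0.025.
u_1 = 0.127600 × 0.655 + 0.025 = 0.108578.
u_2 = 0.108578 × 0.655 + 0.025 = 0.096119.
u_3 = 0.096119 × 0.655 + 0.025 = 0.087958.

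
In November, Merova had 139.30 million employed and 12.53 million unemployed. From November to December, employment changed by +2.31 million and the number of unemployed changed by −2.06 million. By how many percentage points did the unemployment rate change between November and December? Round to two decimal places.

November: labor force = 139.30 + 12.53 = 151.83; u = 12.53/151.83 = 8.25%.
December: labor force = 141.61 + 10.47 = 152.08; u = 10.47/152.08 = 6.88%.
Change = 6.88% − 8.25% = −1.37 pp.

The unemployment rate changed by −1.37 percentage points.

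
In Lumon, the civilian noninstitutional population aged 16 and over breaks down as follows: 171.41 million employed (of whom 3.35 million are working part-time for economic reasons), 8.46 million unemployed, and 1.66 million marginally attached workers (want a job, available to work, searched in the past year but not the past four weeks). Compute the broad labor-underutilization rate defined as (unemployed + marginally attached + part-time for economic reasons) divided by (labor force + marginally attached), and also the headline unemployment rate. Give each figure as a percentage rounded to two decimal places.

Broad underutilization rate ≈ 7.42%; headline unemployment rate ≈ 4.70%.

Labor force = 171.41 + 8.46 = 179.87 million.
Numerator = 8.46 + 1.66 + 3.35 = 13.47 million.
Denominator = 179.87 + 1.66 = 181.53 million.
Broad rate = 13.47 / 181.53 = 7.42%.
Headline unemployment rate = 8.46 / 179.87 = 4.70%.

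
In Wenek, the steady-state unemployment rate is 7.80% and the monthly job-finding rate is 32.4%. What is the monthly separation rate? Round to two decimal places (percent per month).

From u* = s/(s+f): s = u·f/(1−u).
s = 0.0780 × 32.4 / (1 − 0.0780) = 2.5272 / 0.9220 ≈ 2.74% per month.

Separation rate ≈ 2.74% per month.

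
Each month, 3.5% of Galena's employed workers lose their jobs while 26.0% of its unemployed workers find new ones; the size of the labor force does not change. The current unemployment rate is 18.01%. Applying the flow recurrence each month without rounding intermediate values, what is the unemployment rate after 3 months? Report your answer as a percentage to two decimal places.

With a fixed labor force, u_{t+1} = u_t + s·(1−u_t) − f·u_t = u_t·(1−s−f) + s.
Here 1−s−f = 0.705 and s = 0.035.
u_1 = 0.180100 × 0.705 + 0.035 = 0.161970.
u_2 = 0.161970 × 0.705 + 0.035 = 0.149189.
u_3 = 0.149189 × 0.705 + 0.035 = 0.140178.

Unemployment rate after three months ≈ 14.02%.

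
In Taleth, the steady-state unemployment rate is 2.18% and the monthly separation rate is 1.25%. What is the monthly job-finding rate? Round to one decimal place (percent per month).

Job-finding rate ≈ 56.1% per month.

From u* = s/(s+f): f = s·(1−u)/u.
f = 1.25 × (1 − 0.0218) / 0.0218 = 1.2228 / 0.0218 ≈ 56.1% per month.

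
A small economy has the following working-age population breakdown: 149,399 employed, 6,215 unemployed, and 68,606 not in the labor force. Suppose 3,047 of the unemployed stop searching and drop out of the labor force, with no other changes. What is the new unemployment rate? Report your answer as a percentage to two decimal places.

Initially, labor force = 149,399 + 6,215 = 155,614, so u = 6,215/155,614 = 3.99%.
After the change, unemployed and labor force both fall by 3,047 → E = 149,399, U = 3,168, labor force = 152,567.
New unemployment rate = 3,168 / 152,567 = 2.08%.

New unemployment rate ≈ 2.08%.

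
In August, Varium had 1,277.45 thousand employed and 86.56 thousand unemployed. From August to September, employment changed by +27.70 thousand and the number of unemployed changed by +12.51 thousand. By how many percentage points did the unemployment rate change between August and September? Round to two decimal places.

August: labor force = 1,277.45 + 86.56 = 1,364.01; u = 86.56/1,364.01 = 6.35%.
September: labor force = 1,305.15 + 99.07 = 1,404.22; u = 99.07/1,404.22 = 7.06%.
Change = 7.06% − 6.35% = +0.71 pp.

The unemployment rate changed by +0.71 percentage points.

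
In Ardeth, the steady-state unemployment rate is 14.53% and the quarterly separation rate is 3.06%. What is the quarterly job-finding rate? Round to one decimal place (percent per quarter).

Job-finding rate ≈ 18.0% per quarter.

From u* = s/(s+f): f = s·(1−u)/u.
f = 3.06 × (1 − 0.1453) / 0.1453 = 2.6154 / 0.1453 ≈ 18.0% per quarter.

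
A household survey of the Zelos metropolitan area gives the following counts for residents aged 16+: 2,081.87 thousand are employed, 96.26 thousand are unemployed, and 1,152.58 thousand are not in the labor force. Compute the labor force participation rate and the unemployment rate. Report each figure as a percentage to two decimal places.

Labor force = employed + unemployed = 2,081.87 + 96.26 = 2,178.13 thousand.
Working-age population = 2,178.13 + 1,152.58 = 3,330.71 thousand.
Unemployment rate = 96.26 / 2,178.13 = 4.42%.
Labor force participation rate = 2,178.13 / 3,330.71 = 65.40%.

Labor force participation rate ≈ 65.40%; unemployment rate ≈ 4.42%.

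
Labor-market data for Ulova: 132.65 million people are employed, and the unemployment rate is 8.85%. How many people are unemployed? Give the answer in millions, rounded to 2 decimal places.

Let U be the number unemployed. The labor force is E + U, and U/(E+U) = 0.0885.
So U = 0.0885 × 132.65 / (1 − 0.0885) = 11.7395 / 0.9115 ≈ 12.88 million.

About 12.88 million are unemployed.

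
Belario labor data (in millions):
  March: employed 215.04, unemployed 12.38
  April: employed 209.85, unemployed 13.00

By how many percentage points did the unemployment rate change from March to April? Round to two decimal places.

March: labor force = 215.04 + 12.38 = 227.42; u = 12.38/227.42 = 5.44%.
April: labor force = 209.85 + 13.00 = 222.85; u = 13.00/222.85 = 5.83%.
Change = 5.83% − 5.44% = +0.39 pp.

The unemployment rate changed by +0.39 percentage points.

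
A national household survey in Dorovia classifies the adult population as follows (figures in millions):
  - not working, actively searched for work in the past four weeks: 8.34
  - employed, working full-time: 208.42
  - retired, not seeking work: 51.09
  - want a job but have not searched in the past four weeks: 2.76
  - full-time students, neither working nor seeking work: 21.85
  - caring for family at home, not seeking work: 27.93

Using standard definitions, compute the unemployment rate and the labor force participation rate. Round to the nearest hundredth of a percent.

Unemployment rate ≈ 3.85%; labor force participation rate ≈ 67.66%.

Employed = 208.42 million.
Unemployed = 8.34 million.
Labor force = 208.42 + 8.34 = 216.76 million.
Not in labor force = 51.09 + 2.76 + 21.85 + 27.93 = 103.63 million (those not working and not actively searching are outside the labor force — including those who want a job but have given up searching).
Civilian working-age population = 216.76 + 103.63 = 320.39 million.
Unemployment rate = 8.34 / 216.76 = 3.85%.
Labor force participation rate = 216.76 / 320.39 = 67.66%.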